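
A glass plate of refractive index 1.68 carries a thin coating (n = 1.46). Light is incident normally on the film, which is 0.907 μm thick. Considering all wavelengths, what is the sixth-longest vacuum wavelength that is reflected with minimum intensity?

At the upper boundary (n = 1.0 to n = 1.46) the reflected ray undergoes a half-wave phase shift.
At the lower boundary (n = 1.46 to n = 1.68) the reflected ray undergoes a half-wave phase shift.
The two reflections carry the same phase change, so no net offset.
So the condition for destructive reflection is 2 n t = (m + ½) λ.
λ = 2 n t / (m + ½). The sixth-longest wavelength is m = 5: λ = 2 × 1.46 × 907 / 5.50 = 482 nm.

482 nm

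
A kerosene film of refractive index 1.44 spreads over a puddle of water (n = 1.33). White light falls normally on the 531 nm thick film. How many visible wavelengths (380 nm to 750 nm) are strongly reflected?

2

Top surface (1.0 → 1.44): reflection off a higher-index medium gives a half-wave phase shift.
Ray reflecting at the bottom interface goes from n = 1.44 toward n = 1.33: no phase shift.
The two reflections differ by half a wavelength.
With one net inversion, constructive interference in reflection requires 2 n t = (m + ½) λ.
λ = 2 n t / (m + ½) = 1529 / (m + ½) nm.
m=1: 1020 nm (IR); m=2: 612 nm (visible); m=3: 437 nm (visible); m=4: 340 nm (UV).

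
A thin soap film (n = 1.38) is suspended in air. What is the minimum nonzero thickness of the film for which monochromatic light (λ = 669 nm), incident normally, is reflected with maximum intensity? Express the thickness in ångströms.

At the upper boundary (n = 1.0 to n = 1.38) the reflected ray undergoes a half-wave phase shift.
At the lower boundary (n = 1.38 to n = 1.0) the reflected ray undergoes no phase shift.
Net: one phase inversion between the two reflected rays.
So the condition for constructive reflection is 2 n t = (m + ½) λ.
Minimum at m = 0: t = λ / (4 n) = 669 / (4 × 1.38) = 121 nm.

1212 Å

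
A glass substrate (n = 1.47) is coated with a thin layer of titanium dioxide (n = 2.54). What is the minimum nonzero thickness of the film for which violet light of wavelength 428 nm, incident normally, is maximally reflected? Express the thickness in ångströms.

At the upper boundary (n = 1.0 to n = 2.54) the reflected ray undergoes a half-wave phase shift.
At the lower boundary (n = 2.54 to n = 1.47) the reflected ray undergoes no phase shift.
Exactly one π shift → a net half-wave offset.
For maximum reflection here: 2 n t = (m + ½) λ.
Minimum at m = 0: t = λ / (4 n) = 428 / (4 × 2.54) = 42.1 nm.

421 Å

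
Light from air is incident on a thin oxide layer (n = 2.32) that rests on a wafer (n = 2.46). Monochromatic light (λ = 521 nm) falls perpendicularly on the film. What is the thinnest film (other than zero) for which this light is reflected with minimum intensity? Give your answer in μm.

Top surface (1.0 → 2.32): reflection off a higher-index medium gives a half-wave phase shift.
Bottom surface (2.32 → 2.46): reflection off a higher-index medium gives a half-wave phase shift.
Zero or two π shifts → no net half-wave offset.
With no net inversion, destructive interference in reflection requires 2 n t = (m + ½) λ.
Minimum at m = 0: t = λ / (4 n) = 521 / (4 × 2.32) = 56.1 nm.

0.0561 μm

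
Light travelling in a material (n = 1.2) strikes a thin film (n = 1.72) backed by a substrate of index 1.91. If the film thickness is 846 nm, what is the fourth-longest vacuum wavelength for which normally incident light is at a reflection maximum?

Ray reflecting at the top interface goes from n = 1.2 toward n = 1.72: a half-wave phase shift.
At the lower boundary (n = 1.72 to n = 1.91) the reflected ray undergoes a half-wave phase shift.
Zero or two π shifts → no net half-wave offset.
So the condition for constructive reflection is 2 n t = m λ.
λ = 2 n t / m. The fourth-longest wavelength is m = 4: λ = 2 × 1.72 × 846 / 4.00 = 728 nm.

728 nm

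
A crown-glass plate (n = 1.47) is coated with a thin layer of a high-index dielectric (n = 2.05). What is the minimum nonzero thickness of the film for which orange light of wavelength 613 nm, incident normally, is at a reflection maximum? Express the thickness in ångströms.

Ray reflecting at the top interface goes from n = 1.0 toward n = 2.05: a half-wave phase shift.
Ray reflecting at the bottom interface goes from n = 2.05 toward n = 1.47: no phase shift.
Exactly one π shift → a net half-wave offset.
So the condition for constructive reflection is 2 n t = (m + ½) λ.
Minimum at m = 0: t = λ / (4 n) = 613 / (4 × 2.05) = 74.8 nm.

748 Å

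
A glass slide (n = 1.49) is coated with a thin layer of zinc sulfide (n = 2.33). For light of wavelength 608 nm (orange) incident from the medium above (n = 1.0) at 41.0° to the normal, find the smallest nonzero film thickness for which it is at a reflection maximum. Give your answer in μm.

At the upper boundary (n = 1.0 to n = 2.33) the reflected ray undergoes a half-wave phase shift.
Bottom surface (2.33 → 1.49): reflection off a lower-index medium gives no phase shift.
The two reflections differ by half a wavelength.
So the condition for constructive reflection is 2 n t cos θ_r = (m + ½) λ.
Snell's law: 1.0 sin 41.0° = 2.33 sin θ_r → sin θ_r = 0.282, cos θ_r = 0.960.
Minimum at m = 0: t = λ / (4 n cos θ_r) = 608 / (4 × 2.33 × 0.960) = 68.0 nm.

0.0680 μm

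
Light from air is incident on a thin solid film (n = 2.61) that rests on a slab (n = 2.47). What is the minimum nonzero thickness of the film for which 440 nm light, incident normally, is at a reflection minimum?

84.3 nm

Top surface (1.0 → 2.61): reflection off a higher-index medium gives a half-wave phase shift.
Bottom surface (2.61 → 2.47): reflection off a lower-index medium gives no phase shift.
Exactly one π shift → a net half-wave offset.
With one net inversion, destructive interference in reflection requires 2 n t = m λ.
Minimum nonzero at m = 1: t = λ / (2 n) = 440 / (2 × 2.61) = 84.3 nm.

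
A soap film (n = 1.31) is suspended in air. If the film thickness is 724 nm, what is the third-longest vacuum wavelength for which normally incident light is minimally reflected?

632 nm

Top surface (1.0 → 1.31): reflection off a higher-index medium gives a half-wave phase shift.
At the lower boundary (n = 1.31 to n = 1.0) the reflected ray undergoes no phase shift.
Exactly one π shift → a net half-wave offset.
With one net inversion, destructive interference in reflection requires 2 n t = m λ.
λ = 2 n t / m. The third-longest wavelength is m = 3: λ = 2 × 1.31 × 724 / 3.00 = 632 nm.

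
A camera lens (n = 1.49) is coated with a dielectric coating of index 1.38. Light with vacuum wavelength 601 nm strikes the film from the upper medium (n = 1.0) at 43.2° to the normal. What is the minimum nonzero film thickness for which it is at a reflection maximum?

At the upper boundary (n = 1.0 to n = 1.38) the reflected ray undergoes a half-wave phase shift.
At the lower boundary (n = 1.38 to n = 1.49) the reflected ray undergoes a half-wave phase shift.
The two reflections carry the same phase change, so no net offset.
For bright reflection here: 2 n t cos θ_r = m λ.
Snell's law: 1.0 sin 43.2° = 1.38 sin θ_r → sin θ_r = 0.496, cos θ_r = 0.868.
Minimum nonzero at m = 1: t = λ / (2 n cos θ_r) = 601 / (2 × 1.38 × 0.868) = 251 nm.

251 nm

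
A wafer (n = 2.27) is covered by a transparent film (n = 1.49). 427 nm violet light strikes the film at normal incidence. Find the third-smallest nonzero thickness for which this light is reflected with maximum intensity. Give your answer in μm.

0.430 μm

At the upper boundary (n = 1.0 to n = 1.49) the reflected ray undergoes a half-wave phase shift.
Ray reflecting at the bottom interface goes from n = 1.49 toward n = 2.27: a half-wave phase shift.
Net: no relative phase inversion (both shifts match).
With no net inversion, constructive interference in reflection requires 2 n t = m λ.
The third-smallest nonzero thickness corresponds to m = 3: t = m λ / (2 n) = 3.00 × 427 / (2 × 1.49) = 430 nm.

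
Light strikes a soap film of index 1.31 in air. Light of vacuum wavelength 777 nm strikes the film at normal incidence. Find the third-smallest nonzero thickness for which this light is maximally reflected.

At the upper boundary (n = 1.0 to n = 1.31) the reflected ray undergoes a half-wave phase shift.
Bottom surface (1.31 → 1.0): reflection off a lower-index medium gives no phase shift.
Net: one phase inversion between the two reflected rays.
So the condition for constructive reflection is 2 n t = (m + ½) λ.
The third-smallest nonzero thickness corresponds to m = 2: t = (m + ½) λ / (2 n) = 2.50 × 777 / (2 × 1.31) = 741 nm.

741 nm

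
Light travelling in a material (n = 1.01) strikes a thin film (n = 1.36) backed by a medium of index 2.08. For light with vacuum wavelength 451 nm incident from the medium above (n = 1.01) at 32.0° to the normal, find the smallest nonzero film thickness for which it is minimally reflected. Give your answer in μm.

0.0902 μm

At the upper boundary (n = 1.01 to n = 1.36) the reflected ray undergoes a half-wave phase shift.
Ray reflecting at the bottom interface goes from n = 1.36 toward n = 2.08: a half-wave phase shift.
The two reflections carry the same phase change, so no net offset.
With no net inversion, destructive interference in reflection requires 2 n t cos θ_r = (m + ½) λ.
Snell's law: 1.01 sin 32.0° = 1.36 sin θ_r → sin θ_r = 0.394, cos θ_r = 0.919.
Minimum at m = 0: t = λ / (4 n cos θ_r) = 451 / (4 × 1.36 × 0.919) = 90.2 nm.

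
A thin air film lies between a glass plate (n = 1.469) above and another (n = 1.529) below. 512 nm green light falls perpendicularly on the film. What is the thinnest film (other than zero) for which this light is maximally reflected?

Ray reflecting at the top interface goes from n = 1.469 toward n = 1.0: no phase shift.
At the lower boundary (n = 1.0 to n = 1.529) the reflected ray undergoes a half-wave phase shift.
The two reflections differ by half a wavelength.
With one net inversion, constructive interference in reflection requires 2 n t = (m + ½) λ.
Minimum at m = 0: t = λ / (4 n) = 512 / (4 × 1.0) = 128 nm.

128 nm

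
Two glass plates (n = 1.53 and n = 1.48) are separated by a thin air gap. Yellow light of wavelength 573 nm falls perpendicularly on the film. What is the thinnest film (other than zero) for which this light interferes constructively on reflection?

143 nm

At the upper boundary (n = 1.53 to n = 1.0) the reflected ray undergoes no phase shift.
At the lower boundary (n = 1.0 to n = 1.48) the reflected ray undergoes a half-wave phase shift.
The two reflections differ by half a wavelength.
So the condition for constructive reflection is 2 n t = (m + ½) λ.
Minimum at m = 0: t = λ / (4 n) = 573 / (4 × 1.0) = 143 nm.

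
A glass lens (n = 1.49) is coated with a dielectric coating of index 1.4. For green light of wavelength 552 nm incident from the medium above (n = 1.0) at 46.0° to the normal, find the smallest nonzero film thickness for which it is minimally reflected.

115 nm

Top surface (1.0 → 1.4): reflection off a higher-index medium gives a half-wave phase shift.
Bottom surface (1.4 → 1.49): reflection off a higher-index medium gives a half-wave phase shift.
Zero or two π shifts → no net half-wave offset.
With no net inversion, destructive interference in reflection requires 2 n t cos θ_r = (m + ½) λ.
Snell's law: 1.0 sin 46.0° = 1.4 sin θ_r → sin θ_r = 0.514, cos θ_r = 0.858.
Minimum at m = 0: t = λ / (4 n cos θ_r) = 552 / (4 × 1.4 × 0.858) = 115 nm.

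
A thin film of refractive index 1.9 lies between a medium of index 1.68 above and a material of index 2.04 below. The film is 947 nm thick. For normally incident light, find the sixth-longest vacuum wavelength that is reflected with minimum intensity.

654 nm

Ray reflecting at the top interface goes from n = 1.68 toward n = 1.9: a half-wave phase shift.
At the lower boundary (n = 1.9 to n = 2.04) the reflected ray undergoes a half-wave phase shift.
Net: no relative phase inversion (both shifts match).
With no net inversion, destructive interference in reflection requires 2 n t = (m + ½) λ.
λ = 2 n t / (m + ½). The sixth-longest wavelength is m = 5: λ = 2 × 1.9 × 947 / 5.50 = 654 nm.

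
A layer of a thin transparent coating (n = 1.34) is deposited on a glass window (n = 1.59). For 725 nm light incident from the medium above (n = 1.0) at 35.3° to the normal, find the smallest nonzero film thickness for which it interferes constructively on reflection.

Top surface (1.0 → 1.34): reflection off a higher-index medium gives a half-wave phase shift.
At the lower boundary (n = 1.34 to n = 1.59) the reflected ray undergoes a half-wave phase shift.
Zero or two π shifts → no net half-wave offset.
With no net inversion, constructive interference in reflection requires 2 n t cos θ_r = m λ.
Snell's law: 1.0 sin 35.3° = 1.34 sin θ_r → sin θ_r = 0.431, cos θ_r = 0.902.
Minimum nonzero at m = 1: t = λ / (2 n cos θ_r) = 725 / (2 × 1.34 × 0.902) = 300 nm.

300 nm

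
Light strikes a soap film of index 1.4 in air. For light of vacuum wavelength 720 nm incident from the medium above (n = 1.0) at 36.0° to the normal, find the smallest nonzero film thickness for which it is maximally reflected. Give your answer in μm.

Top surface (1.0 → 1.4): reflection off a higher-index medium gives a half-wave phase shift.
At the lower boundary (n = 1.4 to n = 1.0) the reflected ray undergoes no phase shift.
Net: one phase inversion between the two reflected rays.
So the condition for constructive reflection is 2 n t cos θ_r = (m + ½) λ.
Snell's law: 1.0 sin 36.0° = 1.4 sin θ_r → sin θ_r = 0.420, cos θ_r = 0.908.
Minimum at m = 0: t = λ / (4 n cos θ_r) = 720 / (4 × 1.4 × 0.908) = 142 nm.

0.142 μm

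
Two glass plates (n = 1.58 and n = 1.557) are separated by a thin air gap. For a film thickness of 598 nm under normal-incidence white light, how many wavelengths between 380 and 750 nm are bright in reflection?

Top surface (1.58 → 1.0): reflection off a lower-index medium gives no phase shift.
Bottom surface (1.0 → 1.557): reflection off a higher-index medium gives a half-wave phase shift.
The two reflections differ by half a wavelength.
So the condition for constructive reflection is 2 n t = (m + ½) λ.
λ = 2 n t / (m + ½) = 1196 / (m + ½) nm.
m=1: 797 nm (IR); m=2: 478 nm (visible); m=3: 342 nm (UV).

1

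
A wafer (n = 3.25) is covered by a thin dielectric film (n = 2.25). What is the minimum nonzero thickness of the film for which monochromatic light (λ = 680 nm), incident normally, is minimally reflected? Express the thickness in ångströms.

At the upper boundary (n = 1.0 to n = 2.25) the reflected ray undergoes a half-wave phase shift.
At the lower boundary (n = 2.25 to n = 3.25) the reflected ray undergoes a half-wave phase shift.
Net: no relative phase inversion (both shifts match).
For weak reflection here: 2 n t = (m + ½) λ.
Minimum at m = 0: t = λ / (4 n) = 680 / (4 × 2.25) = 75.6 nm.

756 Å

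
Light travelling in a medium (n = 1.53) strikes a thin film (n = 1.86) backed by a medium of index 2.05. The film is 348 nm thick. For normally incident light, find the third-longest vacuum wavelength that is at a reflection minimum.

518 nm

At the upper boundary (n = 1.53 to n = 1.86) the reflected ray undergoes a half-wave phase shift.
Bottom surface (1.86 → 2.05): reflection off a higher-index medium gives a half-wave phase shift.
Zero or two π shifts → no net half-wave offset.
With no net inversion, destructive interference in reflection requires 2 n t = (m + ½) λ.
λ = 2 n t / (m + ½). The third-longest wavelength is m = 2: λ = 2 × 1.86 × 348 / 2.50 = 518 nm.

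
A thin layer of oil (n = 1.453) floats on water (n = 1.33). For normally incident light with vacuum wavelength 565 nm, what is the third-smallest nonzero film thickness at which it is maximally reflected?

Ray reflecting at the top interface goes from n = 1.0 toward n = 1.453: a half-wave phase shift.
At the lower boundary (n = 1.453 to n = 1.33) the reflected ray undergoes no phase shift.
The two reflections differ by half a wavelength.
For bright reflection here: 2 n t = (m + ½) λ.
The third-smallest nonzero thickness corresponds to m = 2: t = (m + ½) λ / (2 n) = 2.50 × 565 / (2 × 1.453) = 486 nm.

486 nm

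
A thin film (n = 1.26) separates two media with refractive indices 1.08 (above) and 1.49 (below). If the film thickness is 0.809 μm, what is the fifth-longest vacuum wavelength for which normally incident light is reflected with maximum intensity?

408 nm

Ray reflecting at the top interface goes from n = 1.08 toward n = 1.26: a half-wave phase shift.
At the lower boundary (n = 1.26 to n = 1.49) the reflected ray undergoes a half-wave phase shift.
The two reflections carry the same phase change, so no net offset.
With no net inversion, constructive interference in reflection requires 2 n t = m λ.
λ = 2 n t / m. The fifth-longest wavelength is m = 5: λ = 2 × 1.26 × 809 / 5.00 = 408 nm.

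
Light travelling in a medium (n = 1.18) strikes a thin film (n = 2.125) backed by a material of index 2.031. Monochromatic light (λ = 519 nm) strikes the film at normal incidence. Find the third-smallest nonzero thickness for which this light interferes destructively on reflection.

366 nm

Top surface (1.18 → 2.125): reflection off a higher-index medium gives a half-wave phase shift.
Bottom surface (2.125 → 2.031): reflection off a lower-index medium gives no phase shift.
The two reflections differ by half a wavelength.
With one net inversion, destructive interference in reflection requires 2 n t = m λ.
The third-smallest nonzero thickness corresponds to m = 3: t = m λ / (2 n) = 3.00 × 519 / (2 × 2.125) = 366 nm.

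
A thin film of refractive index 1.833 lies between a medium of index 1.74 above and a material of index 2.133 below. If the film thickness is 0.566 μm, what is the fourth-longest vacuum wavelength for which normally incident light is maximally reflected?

519 nm

At the upper boundary (n = 1.74 to n = 1.833) the reflected ray undergoes a half-wave phase shift.
Ray reflecting at the bottom interface goes from n = 1.833 toward n = 2.133: a half-wave phase shift.
Net: no relative phase inversion (both shifts match).
With no net inversion, constructive interference in reflection requires 2 n t = m λ.
λ = 2 n t / m. The fourth-longest wavelength is m = 4: λ = 2 × 1.833 × 566 / 4.00 = 519 nm.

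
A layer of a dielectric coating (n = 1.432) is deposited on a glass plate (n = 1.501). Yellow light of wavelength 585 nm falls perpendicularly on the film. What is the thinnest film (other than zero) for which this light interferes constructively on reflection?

204 nm

Ray reflecting at the top interface goes from n = 1.0 toward n = 1.432: a half-wave phase shift.
Ray reflecting at the bottom interface goes from n = 1.432 toward n = 1.501: a half-wave phase shift.
Net: no relative phase inversion (both shifts match).
With no net inversion, constructive interference in reflection requires 2 n t = m λ.
Minimum nonzero at m = 1: t = λ / (2 n) = 585 / (2 × 1.432) = 204 nm.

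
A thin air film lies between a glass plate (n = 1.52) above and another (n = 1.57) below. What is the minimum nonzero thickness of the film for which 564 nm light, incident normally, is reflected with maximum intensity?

141 nm

Ray reflecting at the top interface goes from n = 1.52 toward n = 1.0: no phase shift.
At the lower boundary (n = 1.0 to n = 1.57) the reflected ray undergoes a half-wave phase shift.
The two reflections differ by half a wavelength.
For maximum reflection here: 2 n t = (m + ½) λ.
Minimum at m = 0: t = λ / (4 n) = 564 / (4 × 1.0) = 141 nm.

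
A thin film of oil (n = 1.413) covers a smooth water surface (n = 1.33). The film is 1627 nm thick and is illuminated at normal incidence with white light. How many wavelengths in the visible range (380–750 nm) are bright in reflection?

6

At the upper boundary (n = 1.0 to n = 1.413) the reflected ray undergoes a half-wave phase shift.
Bottom surface (1.413 → 1.33): reflection off a lower-index medium gives no phase shift.
Net: one phase inversion between the two reflected rays.
So the condition for constructive reflection is 2 n t = (m + ½) λ.
λ = 2 n t / (m + ½) = 4598 / (m + ½) nm.
m=5: 836 nm (IR); m=6: 707 nm (visible); m=7: 613 nm (visible); m=8: 541 nm (visible); m=9: 484 nm (visible); m=10: 438 nm (visible); m=11: 400 nm (visible); m=12: 368 nm (UV).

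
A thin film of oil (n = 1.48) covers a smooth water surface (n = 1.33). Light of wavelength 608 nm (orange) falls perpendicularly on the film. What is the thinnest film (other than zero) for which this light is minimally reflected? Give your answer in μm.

At the upper boundary (n = 1.0 to n = 1.48) the reflected ray undergoes a half-wave phase shift.
Ray reflecting at the bottom interface goes from n = 1.48 toward n = 1.33: no phase shift.
Exactly one π shift → a net half-wave offset.
For dark reflection here: 2 n t = m λ.
Minimum nonzero at m = 1: t = λ / (2 n) = 608 / (2 × 1.48) = 205 nm.

0.205 μm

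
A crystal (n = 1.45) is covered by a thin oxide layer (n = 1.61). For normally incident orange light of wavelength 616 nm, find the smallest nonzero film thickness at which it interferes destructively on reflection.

191 nm

Ray reflecting at the top interface goes from n = 1.0 toward n = 1.61: a half-wave phase shift.
Ray reflecting at the bottom interface goes from n = 1.61 toward n = 1.45: no phase shift.
Net: one phase inversion between the two reflected rays.
So the condition for destructive reflection is 2 n t = m λ.
Minimum nonzero at m = 1: t = λ / (2 n) = 616 / (2 × 1.61) = 191 nm.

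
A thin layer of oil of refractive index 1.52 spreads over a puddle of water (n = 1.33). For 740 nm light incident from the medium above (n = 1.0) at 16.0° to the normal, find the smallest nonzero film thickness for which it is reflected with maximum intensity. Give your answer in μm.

0.124 μm

Ray reflecting at the top interface goes from n = 1.0 toward n = 1.52: a half-wave phase shift.
At the lower boundary (n = 1.52 to n = 1.33) the reflected ray undergoes no phase shift.
The two reflections differ by half a wavelength.
For bright reflection here: 2 n t cos θ_r = (m + ½) λ.
Snell's law: 1.0 sin 16.0° = 1.52 sin θ_r → sin θ_r = 0.181, cos θ_r = 0.983.
Minimum at m = 0: t = λ / (4 n cos θ_r) = 740 / (4 × 1.52 × 0.983) = 124 nm.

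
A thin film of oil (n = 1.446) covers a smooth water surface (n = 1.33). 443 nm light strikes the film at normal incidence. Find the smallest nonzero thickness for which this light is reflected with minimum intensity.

153 nm

At the upper boundary (n = 1.0 to n = 1.446) the reflected ray undergoes a half-wave phase shift.
Bottom surface (1.446 → 1.33): reflection off a lower-index medium gives no phase shift.
Net: one phase inversion between the two reflected rays.
So the condition for destructive reflection is 2 n t = m λ.
The smallest nonzero thickness corresponds to m = 1: t = m λ / (2 n) = 1.00 × 443 / (2 × 1.446) = 153 nm.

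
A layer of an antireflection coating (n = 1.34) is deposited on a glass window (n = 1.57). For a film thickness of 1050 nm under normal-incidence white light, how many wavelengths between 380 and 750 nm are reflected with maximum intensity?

Ray reflecting at the top interface goes from n = 1.0 toward n = 1.34: a half-wave phase shift.
Bottom surface (1.34 → 1.57): reflection off a higher-index medium gives a half-wave phase shift.
The two reflections carry the same phase change, so no net offset.
For bright reflection here: 2 n t = m λ.
λ = 2 n t / m = 2814 / m nm.
m=3: 938 nm (IR); m=4: 704 nm (visible); m=5: 563 nm (visible); m=6: 469 nm (visible); m=7: 402 nm (visible); m=8: 352 nm (UV).

4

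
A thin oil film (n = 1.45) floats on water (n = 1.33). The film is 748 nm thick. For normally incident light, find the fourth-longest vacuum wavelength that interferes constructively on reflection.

620 nm

At the upper boundary (n = 1.0 to n = 1.45) the reflected ray undergoes a half-wave phase shift.
Ray reflecting at the bottom interface goes from n = 1.45 toward n = 1.33: no phase shift.
Exactly one π shift → a net half-wave offset.
With one net inversion, constructive interference in reflection requires 2 n t = (m + ½) λ.
λ = 2 n t / (m + ½). The fourth-longest wavelength is m = 3: λ = 2 × 1.45 × 748 / 3.50 = 620 nm.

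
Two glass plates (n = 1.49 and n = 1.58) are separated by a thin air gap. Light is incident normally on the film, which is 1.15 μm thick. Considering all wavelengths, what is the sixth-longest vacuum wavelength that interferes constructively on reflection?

418 nm

Top surface (1.49 → 1.0): reflection off a lower-index medium gives no phase shift.
At the lower boundary (n = 1.0 to n = 1.58) the reflected ray undergoes a half-wave phase shift.
The two reflections differ by half a wavelength.
For strong reflection here: 2 n t = (m + ½) λ.
λ = 2 n t / (m + ½). The sixth-longest wavelength is m = 5: λ = 2 × 1.0 × 1150 / 5.50 = 418 nm.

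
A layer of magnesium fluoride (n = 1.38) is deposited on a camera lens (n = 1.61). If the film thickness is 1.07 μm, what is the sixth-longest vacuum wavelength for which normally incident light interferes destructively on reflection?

Ray reflecting at the top interface goes from n = 1.0 toward n = 1.38: a half-wave phase shift.
At the lower boundary (n = 1.38 to n = 1.61) the reflected ray undergoes a half-wave phase shift.
Zero or two π shifts → no net half-wave offset.
So the condition for destructive reflection is 2 n t = (m + ½) λ.
λ = 2 n t / (m + ½). The sixth-longest wavelength is m = 5: λ = 2 × 1.38 × 1070 / 5.50 = 537 nm.

537 nm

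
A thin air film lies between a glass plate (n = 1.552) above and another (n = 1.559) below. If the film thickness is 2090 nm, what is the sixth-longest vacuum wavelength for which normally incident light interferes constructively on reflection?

Top surface (1.552 → 1.0): reflection off a lower-index medium gives no phase shift.
At the lower boundary (n = 1.0 to n = 1.559) the reflected ray undergoes a half-wave phase shift.
Exactly one π shift → a net half-wave offset.
For strong reflection here: 2 n t = (m + ½) λ.
λ = 2 n t / (m + ½). The sixth-longest wavelength is m = 5: λ = 2 × 1.0 × 2090 / 5.50 = 760 nm.

760 nm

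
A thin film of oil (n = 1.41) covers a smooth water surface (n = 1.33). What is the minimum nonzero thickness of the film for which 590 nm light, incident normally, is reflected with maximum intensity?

105 nm

Top surface (1.0 → 1.41): reflection off a higher-index medium gives a half-wave phase shift.
At the lower boundary (n = 1.41 to n = 1.33) the reflected ray undergoes no phase shift.
Net: one phase inversion between the two reflected rays.
For maximum reflection here: 2 n t = (m + ½) λ.
Minimum at m = 0: t = λ / (4 n) = 590 / (4 × 1.41) = 105 nm.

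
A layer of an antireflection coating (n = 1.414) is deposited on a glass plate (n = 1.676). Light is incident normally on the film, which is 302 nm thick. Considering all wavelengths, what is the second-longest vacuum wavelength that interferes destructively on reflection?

569 nm

Ray reflecting at the top interface goes from n = 1.0 toward n = 1.414: a half-wave phase shift.
At the lower boundary (n = 1.414 to n = 1.676) the reflected ray undergoes a half-wave phase shift.
Zero or two π shifts → no net half-wave offset.
For weak reflection here: 2 n t = (m + ½) λ.
λ = 2 n t / (m + ½). The second-longest wavelength is m = 1: λ = 2 × 1.414 × 302 / 1.50 = 569 nm.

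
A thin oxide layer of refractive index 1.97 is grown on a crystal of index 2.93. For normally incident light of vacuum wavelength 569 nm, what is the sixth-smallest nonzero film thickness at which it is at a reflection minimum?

794 nm

At the upper boundary (n = 1.0 to n = 1.97) the reflected ray undergoes a half-wave phase shift.
Bottom surface (1.97 → 2.93): reflection off a higher-index medium gives a half-wave phase shift.
Net: no relative phase inversion (both shifts match).
For dark reflection here: 2 n t = (m + ½) λ.
The sixth-smallest nonzero thickness corresponds to m = 5: t = (m + ½) λ / (2 n) = 5.50 × 569 / (2 × 1.97) = 794 nm.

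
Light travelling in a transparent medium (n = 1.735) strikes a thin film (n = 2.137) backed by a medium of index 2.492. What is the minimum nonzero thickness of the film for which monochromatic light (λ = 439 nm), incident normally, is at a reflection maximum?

103 nm

Top surface (1.735 → 2.137): reflection off a higher-index medium gives a half-wave phase shift.
Bottom surface (2.137 → 2.492): reflection off a higher-index medium gives a half-wave phase shift.
Zero or two π shifts → no net half-wave offset.
With no net inversion, constructive interference in reflection requires 2 n t = m λ.
Minimum nonzero at m = 1: t = λ / (2 n) = 439 / (2 × 2.137) = 103 nm.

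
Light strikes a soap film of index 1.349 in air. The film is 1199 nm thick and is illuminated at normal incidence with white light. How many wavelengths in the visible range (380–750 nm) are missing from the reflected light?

4

Ray reflecting at the top interface goes from n = 1.0 toward n = 1.349: a half-wave phase shift.
Bottom surface (1.349 → 1.0): reflection off a lower-index medium gives no phase shift.
Net: one phase inversion between the two reflected rays.
For dark reflection here: 2 n t = m λ.
λ = 2 n t / m = 3235 / m nm.
m=4: 809 nm (IR); m=5: 647 nm (visible); m=6: 539 nm (visible); m=7: 462 nm (visible); m=8: 404 nm (visible); m=9: 359 nm (UV).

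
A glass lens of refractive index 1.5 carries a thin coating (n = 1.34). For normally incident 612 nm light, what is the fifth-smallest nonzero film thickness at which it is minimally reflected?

Ray reflecting at the top interface goes from n = 1.0 toward n = 1.34: a half-wave phase shift.
Bottom surface (1.34 → 1.5): reflection off a higher-index medium gives a half-wave phase shift.
Zero or two π shifts → no net half-wave offset.
So the condition for destructive reflection is 2 n t = (m + ½) λ.
The fifth-smallest nonzero thickness corresponds to m = 4: t = (m + ½) λ / (2 n) = 4.50 × 612 / (2 × 1.34) = 1028 nm.

1028 nm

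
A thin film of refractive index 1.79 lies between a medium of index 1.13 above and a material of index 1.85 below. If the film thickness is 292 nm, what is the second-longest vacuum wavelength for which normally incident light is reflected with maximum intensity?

At the upper boundary (n = 1.13 to n = 1.79) the reflected ray undergoes a half-wave phase shift.
Bottom surface (1.79 → 1.85): reflection off a higher-index medium gives a half-wave phase shift.
Net: no relative phase inversion (both shifts match).
For strong reflection here: 2 n t = m λ.
λ = 2 n t / m. The second-longest wavelength is m = 2: λ = 2 × 1.79 × 292 / 2.00 = 523 nm.

523 nm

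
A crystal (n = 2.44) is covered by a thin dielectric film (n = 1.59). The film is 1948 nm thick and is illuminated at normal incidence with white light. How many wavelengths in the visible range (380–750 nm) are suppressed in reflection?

8

Top surface (1.0 → 1.59): reflection off a higher-index medium gives a half-wave phase shift.
Bottom surface (1.59 → 2.44): reflection off a higher-index medium gives a half-wave phase shift.
Net: no relative phase inversion (both shifts match).
With no net inversion, destructive interference in reflection requires 2 n t = (m + ½) λ.
λ = 2 n t / (m + ½) = 6195 / (m + ½) nm.
m=7: 826 nm (IR); m=8: 729 nm (visible); m=9: 652 nm (visible); m=10: 590 nm (visible); m=11: 539 nm (visible); m=12: 496 nm (visible); m=13: 459 nm (visible); m=14: 427 nm (visible); m=15: 400 nm (visible); m=16: 375 nm (UV).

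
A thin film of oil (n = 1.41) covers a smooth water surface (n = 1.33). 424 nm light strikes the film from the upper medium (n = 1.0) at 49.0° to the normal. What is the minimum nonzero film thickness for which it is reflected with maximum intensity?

At the upper boundary (n = 1.0 to n = 1.41) the reflected ray undergoes a half-wave phase shift.
At the lower boundary (n = 1.41 to n = 1.33) the reflected ray undergoes no phase shift.
Exactly one π shift → a net half-wave offset.
With one net inversion, constructive interference in reflection requires 2 n t cos θ_r = (m + ½) λ.
Snell's law: 1.0 sin 49.0° = 1.41 sin θ_r → sin θ_r = 0.535, cos θ_r = 0.845.
Minimum at m = 0: t = λ / (4 n cos θ_r) = 424 / (4 × 1.41 × 0.845) = 89.0 nm.

89.0 nm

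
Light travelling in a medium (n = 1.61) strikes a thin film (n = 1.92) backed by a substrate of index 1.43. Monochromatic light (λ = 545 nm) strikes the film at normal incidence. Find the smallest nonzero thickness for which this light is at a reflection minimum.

142 nm

Ray reflecting at the top interface goes from n = 1.61 toward n = 1.92: a half-wave phase shift.
Bottom surface (1.92 → 1.43): reflection off a lower-index medium gives no phase shift.
The two reflections differ by half a wavelength.
So the condition for destructive reflection is 2 n t = m λ.
The smallest nonzero thickness corresponds to m = 1: t = m λ / (2 n) = 1.00 × 545 / (2 × 1.92) = 142 nm.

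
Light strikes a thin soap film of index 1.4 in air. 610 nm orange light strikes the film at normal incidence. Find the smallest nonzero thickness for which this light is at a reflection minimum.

218 nm

Top surface (1.0 → 1.4): reflection off a higher-index medium gives a half-wave phase shift.
Ray reflecting at the bottom interface goes from n = 1.4 toward n = 1.0: no phase shift.
Exactly one π shift → a net half-wave offset.
So the condition for destructive reflection is 2 n t = m λ.
The smallest nonzero thickness corresponds to m = 1: t = m λ / (2 n) = 1.00 × 610 / (2 × 1.4) = 218 nm.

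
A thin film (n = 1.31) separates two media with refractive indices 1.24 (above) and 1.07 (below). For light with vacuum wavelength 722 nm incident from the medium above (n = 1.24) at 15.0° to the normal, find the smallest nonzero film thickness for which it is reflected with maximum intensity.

142 nm

Ray reflecting at the top interface goes from n = 1.24 toward n = 1.31: a half-wave phase shift.
Bottom surface (1.31 → 1.07): reflection off a lower-index medium gives no phase shift.
Net: one phase inversion between the two reflected rays.
For strong reflection here: 2 n t cos θ_r = (m + ½) λ.
Snell's law: 1.24 sin 15.0° = 1.31 sin θ_r → sin θ_r = 0.245, cos θ_r = 0.970.
Minimum at m = 0: t = λ / (4 n cos θ_r) = 722 / (4 × 1.31 × 0.970) = 142 nm.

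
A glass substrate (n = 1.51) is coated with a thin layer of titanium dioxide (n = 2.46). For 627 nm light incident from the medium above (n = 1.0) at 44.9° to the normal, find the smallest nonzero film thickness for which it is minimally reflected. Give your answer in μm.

0.133 μm

At the upper boundary (n = 1.0 to n = 2.46) the reflected ray undergoes a half-wave phase shift.
Bottom surface (2.46 → 1.51): reflection off a lower-index medium gives no phase shift.
Net: one phase inversion between the two reflected rays.
For weak reflection here: 2 n t cos θ_r = m λ.
Snell's law: 1.0 sin 44.9° = 2.46 sin θ_r → sin θ_r = 0.287, cos θ_r = 0.958.
Minimum nonzero at m = 1: t = λ / (2 n cos θ_r) = 627 / (2 × 2.46 × 0.958) = 133 nm.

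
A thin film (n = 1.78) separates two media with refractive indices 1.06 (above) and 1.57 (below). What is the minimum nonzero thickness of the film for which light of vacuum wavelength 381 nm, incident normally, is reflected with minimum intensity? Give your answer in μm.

Ray reflecting at the top interface goes from n = 1.06 toward n = 1.78: a half-wave phase shift.
Ray reflecting at the bottom interface goes from n = 1.78 toward n = 1.57: no phase shift.
Net: one phase inversion between the two reflected rays.
So the condition for destructive reflection is 2 n t = m λ.
Minimum nonzero at m = 1: t = λ / (2 n) = 381 / (2 × 1.78) = 107 nm.

0.107 μm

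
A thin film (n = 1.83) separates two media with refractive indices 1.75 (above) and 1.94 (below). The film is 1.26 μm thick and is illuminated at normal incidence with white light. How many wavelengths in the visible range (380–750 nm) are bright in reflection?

6

Ray reflecting at the top interface goes from n = 1.75 toward n = 1.83: a half-wave phase shift.
Ray reflecting at the bottom interface goes from n = 1.83 toward n = 1.94: a half-wave phase shift.
Net: no relative phase inversion (both shifts match).
For maximum reflection here: 2 n t = m λ.
λ = 2 n t / m = 4612 / m nm.
m=6: 769 nm (IR); m=7: 659 nm (visible); m=8: 576 nm (visible); m=9: 512 nm (visible); m=10: 461 nm (visible); m=11: 419 nm (visible); m=12: 384 nm (visible); m=13: 355 nm (UV).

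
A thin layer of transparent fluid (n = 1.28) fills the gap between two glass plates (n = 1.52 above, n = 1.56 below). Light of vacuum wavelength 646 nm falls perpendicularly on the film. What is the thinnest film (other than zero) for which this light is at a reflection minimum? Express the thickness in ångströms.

2523 Å

Top surface (1.52 → 1.28): reflection off a lower-index medium gives no phase shift.
Bottom surface (1.28 → 1.56): reflection off a higher-index medium gives a half-wave phase shift.
Net: one phase inversion between the two reflected rays.
So the condition for destructive reflection is 2 n t = m λ.
Minimum nonzero at m = 1: t = λ / (2 n) = 646 / (2 × 1.28) = 252 nm.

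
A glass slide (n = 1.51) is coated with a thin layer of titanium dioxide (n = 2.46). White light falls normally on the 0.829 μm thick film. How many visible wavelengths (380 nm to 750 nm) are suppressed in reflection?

5

Ray reflecting at the top interface goes from n = 1.0 toward n = 2.46: a half-wave phase shift.
At the lower boundary (n = 2.46 to n = 1.51) the reflected ray undergoes no phase shift.
Net: one phase inversion between the two reflected rays.
So the condition for destructive reflection is 2 n t = m λ.
λ = 2 n t / m = 4079 / m nm.
m=5: 816 nm (IR); m=6: 680 nm (visible); m=7: 583 nm (visible); m=8: 510 nm (visible); m=9: 453 nm (visible); m=10: 408 nm (visible); m=11: 371 nm (UV).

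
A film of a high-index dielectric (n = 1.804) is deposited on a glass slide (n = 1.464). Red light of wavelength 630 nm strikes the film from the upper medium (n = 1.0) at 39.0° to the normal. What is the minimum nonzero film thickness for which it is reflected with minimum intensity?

186 nm

Ray reflecting at the top interface goes from n = 1.0 toward n = 1.804: a half-wave phase shift.
Bottom surface (1.804 → 1.464): reflection off a lower-index medium gives no phase shift.
Net: one phase inversion between the two reflected rays.
With one net inversion, destructive interference in reflection requires 2 n t cos θ_r = m λ.
Snell's law: 1.0 sin 39.0° = 1.804 sin θ_r → sin θ_r = 0.349, cos θ_r = 0.937.
Minimum nonzero at m = 1: t = λ / (2 n cos θ_r) = 630 / (2 × 1.804 × 0.937) = 186 nm.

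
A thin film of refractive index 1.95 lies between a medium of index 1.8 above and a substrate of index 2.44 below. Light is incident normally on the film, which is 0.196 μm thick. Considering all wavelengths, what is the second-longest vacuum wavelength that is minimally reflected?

Ray reflecting at the top interface goes from n = 1.8 toward n = 1.95: a half-wave phase shift.
Bottom surface (1.95 → 2.44): reflection off a higher-index medium gives a half-wave phase shift.
Zero or two π shifts → no net half-wave offset.
With no net inversion, destructive interference in reflection requires 2 n t = (m + ½) λ.
λ = 2 n t / (m + ½). The second-longest wavelength is m = 1: λ = 2 × 1.95 × 196 / 1.50 = 510 nm.

510 nm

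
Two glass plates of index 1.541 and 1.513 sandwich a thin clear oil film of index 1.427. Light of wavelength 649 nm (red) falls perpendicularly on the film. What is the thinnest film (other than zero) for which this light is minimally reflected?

At the upper boundary (n = 1.541 to n = 1.427) the reflected ray undergoes no phase shift.
Ray reflecting at the bottom interface goes from n = 1.427 toward n = 1.513: a half-wave phase shift.
The two reflections differ by half a wavelength.
For minimum reflection here: 2 n t = m λ.
Minimum nonzero at m = 1: t = λ / (2 n) = 649 / (2 × 1.427) = 227 nm.

227 nm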